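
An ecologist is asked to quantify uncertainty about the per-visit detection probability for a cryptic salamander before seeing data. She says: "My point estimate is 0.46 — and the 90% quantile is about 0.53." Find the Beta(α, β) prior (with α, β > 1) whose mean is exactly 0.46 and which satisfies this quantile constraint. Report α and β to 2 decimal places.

α ≈ 38.37, β ≈ 45.05

With mean 0.46 fixed, write α = 0.46s, β = 0.54s where s = α+β.
Need P(θ < 0.53) = 0.9 under Beta(0.46s, 0.54s). Normal approximation: (q−m)/√(m(1−m)/s) ≈ z_{0.9} = 1.28, so s ≈ 0.46·0.54·(1.28)²/(0.53−0.46)² = 83.3.
At s = 83.3: P(θ<0.53) ≈ 0.900. Adjusting to match 0.9 gives s ≈ 83.42.
So α = 0.46·83.42 ≈ 38.37, β = 0.54·83.42 ≈ 45.05.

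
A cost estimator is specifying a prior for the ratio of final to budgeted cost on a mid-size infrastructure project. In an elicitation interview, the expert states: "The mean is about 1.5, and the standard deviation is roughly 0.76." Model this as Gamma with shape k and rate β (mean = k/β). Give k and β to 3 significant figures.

For Gamma(k, rate β): mean = k/β, variance = k/β², so CV = 1/√k.
CV = SD/mean = 0.76/1.5 = 0.5067, hence k = 1/CV² = 3.9.
Then β = k/mean = 3.9/1.5 = 2.6.

k ≈ 3.9, β ≈ 2.6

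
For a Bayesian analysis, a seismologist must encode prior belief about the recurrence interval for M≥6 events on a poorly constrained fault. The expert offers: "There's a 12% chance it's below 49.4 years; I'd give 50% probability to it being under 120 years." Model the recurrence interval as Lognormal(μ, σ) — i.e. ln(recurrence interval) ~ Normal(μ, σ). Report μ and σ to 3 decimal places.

If T ~ Lognormal(μ,σ) then ln T ~ Normal(μ,σ), so the p-quantile of ln T is μ + z_p·σ.
ln(49.4) = 3.9 and ln(120) = 4.787; z_{0.12} = -1.175, z_{0.5} = 0.
σ = (4.787 − 3.9)/(0 − (-1.175)) = 0.755.
μ = 3.9 − (-1.175)·0.755 = 4.787.

μ ≈ 4.787, σ ≈ 0.755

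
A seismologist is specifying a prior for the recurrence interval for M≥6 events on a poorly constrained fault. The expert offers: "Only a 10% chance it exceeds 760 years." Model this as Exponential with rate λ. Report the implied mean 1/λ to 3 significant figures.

mean ≈ 330 years

P(T > 760.0) = e^(−λ·760.0) = 0.1, so λ = −ln(0.1)/760.0 = 0.00303.
Mean = 1/λ = 330 years.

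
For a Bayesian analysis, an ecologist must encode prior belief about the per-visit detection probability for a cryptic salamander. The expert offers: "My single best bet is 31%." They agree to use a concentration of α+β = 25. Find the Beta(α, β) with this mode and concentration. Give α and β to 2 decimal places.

α = 8.13, β = 16.87

For α,β > 1 the Beta mode is (α−1)/(α+β−2). With α+β = 25, the mode is (α−1)/23.
Set (α−1)/23 = 0.31 → α = 1 + 0.31·23 = 8.13.
β = 25 − α = 16.87.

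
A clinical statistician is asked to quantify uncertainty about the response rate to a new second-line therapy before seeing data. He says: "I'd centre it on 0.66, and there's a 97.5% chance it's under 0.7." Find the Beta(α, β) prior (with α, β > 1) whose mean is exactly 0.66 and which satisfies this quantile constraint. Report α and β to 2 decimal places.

With mean 0.66 fixed, write α = 0.66s, β = 0.34s where s = α+β.
Need P(θ < 0.7) = 0.975 under Beta(0.66s, 0.34s). Normal approximation: (q−m)/√(m(1−m)/s) ≈ z_{0.975} = 1.96, so s ≈ 0.66·0.34·(1.96)²/(0.7−0.66)² = 538.8.
At s = 538.8: P(θ<0.7) ≈ 0.977. Adjusting to match 0.975 gives s ≈ 521.95.
So α = 0.66·521.95 ≈ 344.49, β = 0.34·521.95 ≈ 177.46.

α ≈ 344.49, β ≈ 177.46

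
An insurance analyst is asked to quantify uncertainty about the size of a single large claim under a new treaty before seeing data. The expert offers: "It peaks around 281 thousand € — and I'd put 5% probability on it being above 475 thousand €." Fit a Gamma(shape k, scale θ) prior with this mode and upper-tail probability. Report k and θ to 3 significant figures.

k ≈ 11.1, θ ≈ 27.7

Gamma(k,θ) with k>1 has mode (k−1)θ, so θ = 281/(k−1).
Need P(X < 475) = 0.95 with θ tied to k this way. Start at k = 2, θ = 281: P(X<475) ≈ 0.504.
Too low — raise k to concentrate. Iterating converges to k ≈ 11.1.
Then θ = 281/(11.1−1) ≈ 27.7.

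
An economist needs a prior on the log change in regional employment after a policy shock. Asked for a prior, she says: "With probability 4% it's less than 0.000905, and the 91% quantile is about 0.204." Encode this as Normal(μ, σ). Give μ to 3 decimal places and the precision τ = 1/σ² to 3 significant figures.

For Normal(μ,σ), the p-quantile is μ + z_p·σ. Here z_{0.04} = -1.751, z_{0.91} = 1.341.
So 0.000905 = μ − 1.751σ and 0.204 = μ + 1.341σ.
Subtracting: σ = (0.204 − 0.000905)/(1.341 − (-1.751)) = 0.066.
Then μ = 0.000905 − (-1.751)·0.066 = 0.116.
Precision τ = 1/σ² = 1/0.0657² = 232.

μ = 0.116, τ = 232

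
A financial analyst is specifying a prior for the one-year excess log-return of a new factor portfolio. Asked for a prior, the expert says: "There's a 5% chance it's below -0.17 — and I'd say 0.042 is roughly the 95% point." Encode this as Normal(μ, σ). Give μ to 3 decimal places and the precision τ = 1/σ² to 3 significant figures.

μ = -0.064, τ = 241

For Normal(μ,σ), the p-quantile is μ + z_p·σ. Here z_{0.05} = -1.645, z_{0.95} = 1.645.
So -0.17 = μ − 1.645σ and 0.042 = μ + 1.645σ.
Subtracting: σ = (0.042 − -0.17)/(1.645 − (-1.645)) = 0.064.
Then μ = -0.17 − (-1.645)·0.064 = -0.064.
Precision τ = 1/σ² = 1/0.06444² = 241.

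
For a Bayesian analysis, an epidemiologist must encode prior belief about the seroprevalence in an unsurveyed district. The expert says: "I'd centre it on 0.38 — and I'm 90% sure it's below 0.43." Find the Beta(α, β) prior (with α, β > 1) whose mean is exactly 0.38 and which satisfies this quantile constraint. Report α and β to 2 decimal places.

α ≈ 59.45, β ≈ 97.00

With mean 0.38 fixed, write α = 0.38s, β = 0.62s where s = α+β.
Need P(θ < 0.43) = 0.9 under Beta(0.38s, 0.62s). Normal approximation: (q−m)/√(m(1−m)/s) ≈ z_{0.9} = 1.28, so s ≈ 0.38·0.62·(1.28)²/(0.43−0.38)² = 154.8.
At s = 154.8: P(θ<0.43) ≈ 0.899. Adjusting to match 0.9 gives s ≈ 156.45.
So α = 0.38·156.45 ≈ 59.45, β = 0.62·156.45 ≈ 97.00.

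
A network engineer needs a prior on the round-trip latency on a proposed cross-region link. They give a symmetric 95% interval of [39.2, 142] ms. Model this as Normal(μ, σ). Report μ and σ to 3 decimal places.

A symmetric 95% interval runs μ ± z·σ with z = 1.96.
Half-width = 51.4, so σ = 51.4/1.96 = 26.225.
μ is the interval midpoint, 90.600.

μ = 90.600, σ = 26.225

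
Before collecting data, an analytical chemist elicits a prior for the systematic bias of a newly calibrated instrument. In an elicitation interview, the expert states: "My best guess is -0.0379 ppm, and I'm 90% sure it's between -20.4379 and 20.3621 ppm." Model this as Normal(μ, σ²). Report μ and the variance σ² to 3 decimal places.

μ = -0.038, σ² = 153.818

A symmetric 90% interval runs μ ± z·σ with z = 1.645.
Half-width = 20.4, so σ = 20.4/1.645 = 12.4023 and σ² = 153.818.
μ is the stated best guess, -0.038.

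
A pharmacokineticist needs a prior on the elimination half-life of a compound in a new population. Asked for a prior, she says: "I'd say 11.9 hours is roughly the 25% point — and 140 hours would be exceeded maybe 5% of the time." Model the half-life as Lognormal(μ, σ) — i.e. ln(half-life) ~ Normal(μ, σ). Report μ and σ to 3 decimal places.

μ ≈ 3.193, σ ≈ 1.063

If T ~ Lognormal(μ,σ) then ln T ~ Normal(μ,σ), so the p-quantile of ln T is μ + z_p·σ.
ln(11.9) = 2.477 and ln(140) = 4.942; z_{0.25} = -0.6745, z_{0.95} = 1.645.
σ = (4.942 − 2.477)/(1.645 − (-0.6745)) = 1.063.
μ = 2.477 − (-0.6745)·1.063 = 3.193.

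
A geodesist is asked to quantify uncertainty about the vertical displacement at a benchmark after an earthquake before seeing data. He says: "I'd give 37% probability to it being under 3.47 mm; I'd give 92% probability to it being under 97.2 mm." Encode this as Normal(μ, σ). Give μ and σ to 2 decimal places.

μ = 21.38, σ = 53.96

The p-quantile of Normal(μ,σ) is μ + z_p·σ, with z_{0.37} = -0.3319 and z_{0.92} = 1.405.
Eliminate σ: μ = (z₂·x₁ − z₁·x₂)/(z₂ − z₁) = (1.405·3.47 − (-0.3319)·97.2)/1.737 = 21.38.
Then σ = (x₂ − x₁)/(z₂ − z₁) = (97.2 − 3.47)/1.737 = 53.96.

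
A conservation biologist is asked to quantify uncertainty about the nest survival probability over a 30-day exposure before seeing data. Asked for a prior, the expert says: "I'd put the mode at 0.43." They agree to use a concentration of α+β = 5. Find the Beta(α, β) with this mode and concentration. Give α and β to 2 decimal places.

For α,β > 1 the Beta mode is (α−1)/(α+β−2). With α+β = 5, the mode is (α−1)/3.
Set (α−1)/3 = 0.43 → α = 1 + 0.43·3 = 2.29.
β = 5 − α = 2.71.

α = 2.29, β = 2.71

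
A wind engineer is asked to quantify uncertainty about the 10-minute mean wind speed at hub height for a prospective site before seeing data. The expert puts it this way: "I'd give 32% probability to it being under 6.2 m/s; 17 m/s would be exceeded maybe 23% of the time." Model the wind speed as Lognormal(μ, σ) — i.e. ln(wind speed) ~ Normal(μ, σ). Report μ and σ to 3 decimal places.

μ ≈ 2.216, σ ≈ 0.836

If T ~ Lognormal(μ,σ) then ln T ~ Normal(μ,σ), so the p-quantile of ln T is μ + z_p·σ.
ln(6.2) = 1.825 and ln(17) = 2.833; z_{0.32} = -0.4677, z_{0.77} = 0.7388.
σ = (2.833 − 1.825)/(0.7388 − (-0.4677)) = 0.836.
μ = 1.825 − (-0.4677)·0.836 = 2.216.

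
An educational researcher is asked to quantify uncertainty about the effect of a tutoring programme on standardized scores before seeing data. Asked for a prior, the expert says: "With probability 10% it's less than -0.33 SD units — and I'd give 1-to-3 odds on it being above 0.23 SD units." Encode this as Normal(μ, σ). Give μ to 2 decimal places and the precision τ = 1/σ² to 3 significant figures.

The p-quantile of Normal(μ,σ) is μ + z_p·σ, with z_{0.1} = -1.282 and z_{0.75} = 0.6745.
Eliminate σ: μ = (z₂·x₁ − z₁·x₂)/(z₂ − z₁) = (0.6745·-0.33 − (-1.282)·0.23)/1.956 = 0.04.
Then σ = (x₂ − x₁)/(z₂ − z₁) = (0.23 − -0.33)/1.956 = 0.29.
Precision τ = 1/σ² = 1/0.2863² = 12.2.

μ = 0.04, τ = 12.2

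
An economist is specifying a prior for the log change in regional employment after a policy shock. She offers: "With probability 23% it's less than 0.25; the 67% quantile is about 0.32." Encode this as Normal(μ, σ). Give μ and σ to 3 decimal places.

μ = 0.294, σ = 0.059

For Normal(μ,σ), the p-quantile is μ + z_p·σ. Here z_{0.23} = -0.7388, z_{0.67} = 0.4399.
So 0.25 = μ − 0.7388σ and 0.32 = μ + 0.4399σ.
Subtracting: σ = (0.32 − 0.25)/(0.4399 − (-0.7388)) = 0.059.
Then μ = 0.25 − (-0.7388)·0.059 = 0.294.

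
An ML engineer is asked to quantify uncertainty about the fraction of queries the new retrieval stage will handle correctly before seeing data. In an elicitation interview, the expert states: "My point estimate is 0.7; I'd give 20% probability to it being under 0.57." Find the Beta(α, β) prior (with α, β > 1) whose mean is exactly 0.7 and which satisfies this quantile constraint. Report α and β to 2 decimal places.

With mean 0.7 fixed, write α = 0.7s, β = 0.3s where s = α+β.
Need P(θ < 0.57) = 0.2 under Beta(0.7s, 0.3s). Normal approximation: (q−m)/√(m(1−m)/s) ≈ z_{0.2} = -0.842, so s ≈ 0.7·0.3·(-0.842)²/(0.57−0.7)² = 8.8.
At s = 8.8: P(θ<0.57) ≈ 0.192. Adjusting to match 0.2 gives s ≈ 8.13.
So α = 0.7·8.13 ≈ 5.69, β = 0.3·8.13 ≈ 2.44.

α ≈ 5.69, β ≈ 2.44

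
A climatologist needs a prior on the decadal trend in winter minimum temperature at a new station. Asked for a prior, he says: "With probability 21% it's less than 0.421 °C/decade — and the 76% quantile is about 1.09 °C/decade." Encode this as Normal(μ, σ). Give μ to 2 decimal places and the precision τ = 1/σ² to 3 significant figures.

μ = 0.78, τ = 5.11

The p-quantile of Normal(μ,σ) is μ + z_p·σ, with z_{0.21} = -0.8064 and z_{0.76} = 0.7063.
Eliminate σ: μ = (z₂·x₁ − z₁·x₂)/(z₂ − z₁) = (0.7063·0.421 − (-0.8064)·1.09)/1.513 = 0.78.
Then σ = (x₂ − x₁)/(z₂ − z₁) = (1.09 − 0.421)/1.513 = 0.44.
Precision τ = 1/σ² = 1/0.4422² = 5.11.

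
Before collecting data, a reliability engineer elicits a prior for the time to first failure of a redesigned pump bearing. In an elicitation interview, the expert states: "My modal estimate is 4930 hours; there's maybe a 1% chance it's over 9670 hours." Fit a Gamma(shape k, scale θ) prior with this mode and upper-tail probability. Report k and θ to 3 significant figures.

Gamma(k,θ) with k>1 has mode (k−1)θ, so θ = 4930/(k−1).
Need P(X < 9670) = 0.99 with θ tied to k this way. Start at k = 2, θ = 4930: P(X<9670) ≈ 0.583.
Too low — raise k to concentrate. Iterating converges to k ≈ 11.9.
Then θ = 4930/(11.9−1) ≈ 454.

k ≈ 11.9, θ ≈ 454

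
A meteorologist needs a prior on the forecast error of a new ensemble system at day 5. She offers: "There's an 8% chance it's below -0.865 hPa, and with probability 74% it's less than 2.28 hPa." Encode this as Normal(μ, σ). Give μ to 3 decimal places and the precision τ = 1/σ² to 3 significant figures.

μ = 1.292, τ = 0.424

The p-quantile of Normal(μ,σ) is μ + z_p·σ, with z_{0.08} = -1.405 and z_{0.74} = 0.6433.
Eliminate σ: μ = (z₂·x₁ − z₁·x₂)/(z₂ − z₁) = (0.6433·-0.865 − (-1.405)·2.28)/2.048 = 1.292.
Then σ = (x₂ − x₁)/(z₂ − z₁) = (2.28 − -0.865)/2.048 = 1.535.
Precision τ = 1/σ² = 1/1.535² = 0.424.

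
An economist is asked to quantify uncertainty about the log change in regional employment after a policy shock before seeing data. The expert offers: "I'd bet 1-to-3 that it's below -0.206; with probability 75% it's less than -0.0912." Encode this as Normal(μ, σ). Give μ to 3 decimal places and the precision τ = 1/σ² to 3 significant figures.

For Normal(μ,σ), the p-quantile is μ + z_p·σ. Here z_{0.25} = -0.6745, z_{0.75} = 0.6745.
So -0.206 = μ − 0.6745σ and -0.0912 = μ + 0.6745σ.
Subtracting: σ = (-0.0912 − -0.206)/(0.6745 − (-0.6745)) = 0.085.
Then μ = -0.206 − (-0.6745)·0.085 = -0.149.
Precision τ = 1/σ² = 1/0.0851² = 138.

μ = -0.149, τ = 138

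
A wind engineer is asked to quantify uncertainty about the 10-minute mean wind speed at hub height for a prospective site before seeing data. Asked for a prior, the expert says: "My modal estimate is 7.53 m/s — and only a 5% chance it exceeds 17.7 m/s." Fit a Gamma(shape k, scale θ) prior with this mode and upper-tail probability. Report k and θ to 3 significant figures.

k ≈ 4.74, θ ≈ 2.01

Gamma(k,θ) with k>1 has mode (k−1)θ, so θ = 7.53/(k−1).
Need P(X < 17.7) = 0.95 with θ tied to k this way. Start at k = 2, θ = 7.53: P(X<17.7) ≈ 0.681.
Too low — raise k to concentrate. Iterating converges to k ≈ 4.74.
Then θ = 7.53/(4.74−1) ≈ 2.01.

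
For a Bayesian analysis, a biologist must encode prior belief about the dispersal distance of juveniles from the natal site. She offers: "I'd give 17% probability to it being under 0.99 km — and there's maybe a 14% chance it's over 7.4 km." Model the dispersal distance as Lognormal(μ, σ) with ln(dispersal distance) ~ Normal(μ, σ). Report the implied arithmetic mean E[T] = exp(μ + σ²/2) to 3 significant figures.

E[T] ≈ 4.15 km

If T ~ Lognormal(μ,σ) then ln T ~ Normal(μ,σ), so the p-quantile of ln T is μ + z_p·σ.
ln(0.99) = -0.01005 and ln(7.4) = 2.001; z_{0.17} = -0.9542, z_{0.86} = 1.08.
σ = (2.001 − -0.01005)/(1.08 − (-0.9542)) = 0.989.
μ = -0.01005 − (-0.9542)·0.989 = 0.933.
E[T] = exp(μ + σ²/2) = exp(0.933 + 0.4888) = 4.15 km.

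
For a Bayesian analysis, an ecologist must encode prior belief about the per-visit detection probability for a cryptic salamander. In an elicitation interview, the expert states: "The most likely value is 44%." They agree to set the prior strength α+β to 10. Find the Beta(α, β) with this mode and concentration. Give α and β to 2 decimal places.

For α,β > 1 the Beta mode is (α−1)/(α+β−2). With α+β = 10, the mode is (α−1)/8.
Set (α−1)/8 = 0.44 → α = 1 + 0.44·8 = 4.52.
β = 10 − α = 5.48.

α = 4.52, β = 5.48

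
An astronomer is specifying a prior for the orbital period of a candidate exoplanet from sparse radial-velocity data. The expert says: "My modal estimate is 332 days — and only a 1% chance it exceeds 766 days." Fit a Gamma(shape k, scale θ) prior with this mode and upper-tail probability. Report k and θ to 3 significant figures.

Gamma(k,θ) with k>1 has mode (k−1)θ, so θ = 332/(k−1).
Need P(X < 766) = 0.99 with θ tied to k this way. Start at k = 2, θ = 332: P(X<766) ≈ 0.671.
Too low — raise k to concentrate. Iterating converges to k ≈ 7.83.
Then θ = 332/(7.83−1) ≈ 48.6.

k ≈ 7.83, θ ≈ 48.6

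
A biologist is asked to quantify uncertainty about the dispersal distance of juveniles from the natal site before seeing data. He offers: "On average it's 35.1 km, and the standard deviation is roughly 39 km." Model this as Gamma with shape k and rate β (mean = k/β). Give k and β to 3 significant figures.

For Gamma(k, rate β): mean = k/β, variance = k/β², so CV = 1/√k.
CV = SD/mean = 39/35.1 = 1.111, hence k = 1/CV² = 0.81.
Then β = k/mean = 0.81/35.1 = 0.0231.

k ≈ 0.81, β ≈ 0.0231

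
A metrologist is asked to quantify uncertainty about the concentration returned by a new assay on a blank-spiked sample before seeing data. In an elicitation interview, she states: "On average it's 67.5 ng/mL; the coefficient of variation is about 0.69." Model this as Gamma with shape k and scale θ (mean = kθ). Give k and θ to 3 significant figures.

k ≈ 2.1, θ ≈ 32.1

For Gamma(k, scale θ): mean = kθ, variance = kθ², so CV = 1/√k.
CV = 0.69, hence k = 1/CV² = 2.1.
Then θ = mean/k = 67.5/2.1 = 32.1.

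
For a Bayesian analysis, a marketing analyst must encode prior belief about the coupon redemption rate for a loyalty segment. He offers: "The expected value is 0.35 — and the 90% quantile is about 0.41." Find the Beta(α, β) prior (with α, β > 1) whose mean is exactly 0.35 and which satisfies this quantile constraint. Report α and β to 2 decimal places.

α ≈ 36.93, β ≈ 68.58

With mean 0.35 fixed, write α = 0.35s, β = 0.65s where s = α+β.
Need P(θ < 0.41) = 0.9 under Beta(0.35s, 0.65s). Normal approximation: (q−m)/√(m(1−m)/s) ≈ z_{0.9} = 1.28, so s ≈ 0.35·0.65·(1.28)²/(0.41−0.35)² = 103.8.
At s = 103.8: P(θ<0.41) ≈ 0.898. Adjusting to match 0.9 gives s ≈ 105.51.
So α = 0.35·105.51 ≈ 36.93, β = 0.65·105.51 ≈ 68.58.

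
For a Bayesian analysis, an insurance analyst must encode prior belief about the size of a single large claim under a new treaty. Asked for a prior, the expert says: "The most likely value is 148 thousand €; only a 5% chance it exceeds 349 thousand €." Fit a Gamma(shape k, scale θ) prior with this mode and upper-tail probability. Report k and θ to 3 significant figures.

Gamma(k,θ) with k>1 has mode (k−1)θ, so θ = 148/(k−1).
Need P(X < 349) = 0.95 with θ tied to k this way. Start at k = 2, θ = 148: P(X<349) ≈ 0.682.
Too low — raise k to concentrate. Iterating converges to k ≈ 4.71.
Then θ = 148/(4.71−1) ≈ 39.9.

k ≈ 4.71, θ ≈ 39.9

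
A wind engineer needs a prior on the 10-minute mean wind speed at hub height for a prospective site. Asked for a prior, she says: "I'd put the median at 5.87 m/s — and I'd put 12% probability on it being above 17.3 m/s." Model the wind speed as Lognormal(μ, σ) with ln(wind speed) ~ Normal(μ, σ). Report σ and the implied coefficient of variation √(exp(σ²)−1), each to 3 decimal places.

If T ~ Lognormal(μ,σ) then ln T ~ Normal(μ,σ), so the p-quantile of ln T is μ + z_p·σ.
ln(5.87) = 1.77 and ln(17.3) = 2.851; z_{0.5} = 0, z_{0.88} = 1.175.
σ = (2.851 − 1.77)/(1.175 − (0)) = 0.920.
μ = 1.77 − (0)·0.920 = 1.770.
CV = √(exp(σ²)−1) = √(exp(0.8462)−1) = 1.154.

σ ≈ 0.920, CV ≈ 1.154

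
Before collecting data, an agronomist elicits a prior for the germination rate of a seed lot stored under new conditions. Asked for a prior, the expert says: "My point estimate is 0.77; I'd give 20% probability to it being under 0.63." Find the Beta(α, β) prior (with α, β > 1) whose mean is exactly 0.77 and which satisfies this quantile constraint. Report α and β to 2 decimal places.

α ≈ 4.03, β ≈ 1.20

With mean 0.77 fixed, write α = 0.77s, β = 0.23s where s = α+β.
Need P(θ < 0.63) = 0.2 under Beta(0.77s, 0.23s). Normal approximation: (q−m)/√(m(1−m)/s) ≈ z_{0.2} = -0.842, so s ≈ 0.77·0.23·(-0.842)²/(0.63−0.77)² = 6.4.
At s = 6.4: P(θ<0.63) ≈ 0.184. Adjusting to match 0.2 gives s ≈ 5.24.
So α = 0.77·5.24 ≈ 4.03, β = 0.23·5.24 ≈ 1.20.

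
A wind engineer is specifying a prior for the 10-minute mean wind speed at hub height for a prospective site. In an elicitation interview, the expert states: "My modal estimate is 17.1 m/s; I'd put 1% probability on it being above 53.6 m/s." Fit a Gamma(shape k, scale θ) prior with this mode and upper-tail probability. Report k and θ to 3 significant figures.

Gamma(k,θ) with k>1 has mode (k−1)θ, so θ = 17.1/(k−1).
Need P(X < 53.6) = 0.99 with θ tied to k this way. Start at k = 2, θ = 17.1: P(X<53.6) ≈ 0.820.
Too low — raise k to concentrate. Iterating converges to k ≈ 4.41.
Then θ = 17.1/(4.41−1) ≈ 5.01.

k ≈ 4.41, θ ≈ 5.01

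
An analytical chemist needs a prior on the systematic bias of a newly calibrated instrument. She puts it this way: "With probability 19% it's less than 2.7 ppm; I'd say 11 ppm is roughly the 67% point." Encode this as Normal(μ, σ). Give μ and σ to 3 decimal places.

For Normal(μ,σ), the p-quantile is μ + z_p·σ. Here z_{0.19} = -0.8779, z_{0.67} = 0.4399.
So 2.7 = μ − 0.8779σ and 11 = μ + 0.4399σ.
Subtracting: σ = (11 − 2.7)/(0.4399 − (-0.8779)) = 6.298.
Then μ = 2.7 − (-0.8779)·6.298 = 8.229.

μ = 8.229, σ = 6.298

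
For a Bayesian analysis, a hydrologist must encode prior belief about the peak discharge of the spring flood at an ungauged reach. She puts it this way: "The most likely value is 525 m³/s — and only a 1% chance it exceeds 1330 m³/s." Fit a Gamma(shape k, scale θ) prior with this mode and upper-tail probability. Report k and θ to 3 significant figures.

k ≈ 6.42, θ ≈ 96.9

Gamma(k,θ) with k>1 has mode (k−1)θ, so θ = 525/(k−1).
Need P(X < 1330) = 0.99 with θ tied to k this way. Start at k = 2, θ = 525: P(X<1330) ≈ 0.719.
Too low — raise k to concentrate. Iterating converges to k ≈ 6.42.
Then θ = 525/(6.42−1) ≈ 96.9.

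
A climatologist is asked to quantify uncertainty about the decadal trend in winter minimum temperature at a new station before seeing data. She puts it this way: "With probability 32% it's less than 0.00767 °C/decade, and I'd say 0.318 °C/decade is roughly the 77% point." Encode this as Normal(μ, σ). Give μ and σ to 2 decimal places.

μ = 0.13, σ = 0.26

The p-quantile of Normal(μ,σ) is μ + z_p·σ, with z_{0.32} = -0.4677 and z_{0.77} = 0.7388.
Eliminate σ: μ = (z₂·x₁ − z₁·x₂)/(z₂ − z₁) = (0.7388·0.00767 − (-0.4677)·0.318)/1.207 = 0.13.
Then σ = (x₂ − x₁)/(z₂ − z₁) = (0.318 − 0.00767)/1.207 = 0.26.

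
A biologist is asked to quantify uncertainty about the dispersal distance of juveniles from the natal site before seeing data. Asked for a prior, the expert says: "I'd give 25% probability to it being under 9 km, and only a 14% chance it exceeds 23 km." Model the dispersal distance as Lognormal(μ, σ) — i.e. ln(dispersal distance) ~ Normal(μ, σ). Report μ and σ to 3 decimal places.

If T ~ Lognormal(μ,σ) then ln T ~ Normal(μ,σ), so the p-quantile of ln T is μ + z_p·σ.
ln(9) = 2.197 and ln(23) = 3.135; z_{0.25} = -0.6745, z_{0.86} = 1.08.
σ = (3.135 − 2.197)/(1.08 − (-0.6745)) = 0.535.
μ = 2.197 − (-0.6745)·0.535 = 2.558.

μ ≈ 2.558, σ ≈ 0.535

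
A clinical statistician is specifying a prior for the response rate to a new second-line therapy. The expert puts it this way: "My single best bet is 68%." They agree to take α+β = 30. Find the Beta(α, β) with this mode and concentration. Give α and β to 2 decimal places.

For α,β > 1 the Beta mode is (α−1)/(α+β−2). With α+β = 30, the mode is (α−1)/28.
Set (α−1)/28 = 0.68 → α = 1 + 0.68·28 = 20.04.
β = 30 − α = 9.96.

α = 20.04, β = 9.96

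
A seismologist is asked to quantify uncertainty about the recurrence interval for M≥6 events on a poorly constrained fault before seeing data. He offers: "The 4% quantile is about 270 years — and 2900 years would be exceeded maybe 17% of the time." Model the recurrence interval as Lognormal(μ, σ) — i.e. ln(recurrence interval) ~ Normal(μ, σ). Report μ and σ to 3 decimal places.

If T ~ Lognormal(μ,σ) then ln T ~ Normal(μ,σ), so the p-quantile of ln T is μ + z_p·σ.
ln(270) = 5.598 and ln(2900) = 7.972; z_{0.04} = -1.751, z_{0.83} = 0.9542.
σ = (7.972 − 5.598)/(0.9542 − (-1.751)) = 0.878.
μ = 5.598 − (-1.751)·0.878 = 7.135.

μ ≈ 7.135, σ ≈ 0.878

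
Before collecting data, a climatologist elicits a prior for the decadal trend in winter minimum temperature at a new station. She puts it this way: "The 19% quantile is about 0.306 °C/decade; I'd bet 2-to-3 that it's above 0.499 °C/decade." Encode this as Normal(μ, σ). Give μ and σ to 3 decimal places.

The p-quantile of Normal(μ,σ) is μ + z_p·σ, with z_{0.19} = -0.8779 and z_{0.6} = 0.2533.
Eliminate σ: μ = (z₂·x₁ − z₁·x₂)/(z₂ − z₁) = (0.2533·0.306 − (-0.8779)·0.499)/1.131 = 0.456.
Then σ = (x₂ − x₁)/(z₂ − z₁) = (0.499 − 0.306)/1.131 = 0.171.

μ = 0.456, σ = 0.171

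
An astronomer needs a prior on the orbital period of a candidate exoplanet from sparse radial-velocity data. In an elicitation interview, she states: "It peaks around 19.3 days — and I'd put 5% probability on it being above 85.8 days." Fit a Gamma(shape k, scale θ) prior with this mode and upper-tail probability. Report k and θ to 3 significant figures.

k ≈ 2.11, θ ≈ 17.5

Gamma(k,θ) with k>1 has mode (k−1)θ, so θ = 19.3/(k−1).
Need P(X < 85.8) = 0.95 with θ tied to k this way. Start at k = 2, θ = 19.3: P(X<85.8) ≈ 0.936.
Too low — raise k to concentrate. Iterating converges to k ≈ 2.11.
Then θ = 19.3/(2.11−1) ≈ 17.5.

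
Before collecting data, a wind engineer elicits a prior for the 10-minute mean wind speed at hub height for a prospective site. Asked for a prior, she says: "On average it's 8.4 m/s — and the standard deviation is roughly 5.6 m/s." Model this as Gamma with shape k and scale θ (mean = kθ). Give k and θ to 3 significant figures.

For Gamma(k, scale θ): mean = kθ, variance = kθ², so CV = 1/√k.
CV = SD/mean = 5.6/8.4 = 0.6667, hence k = 1/CV² = 2.25.
Then θ = mean/k = 8.4/2.25 = 3.73.

k ≈ 2.25, θ ≈ 3.73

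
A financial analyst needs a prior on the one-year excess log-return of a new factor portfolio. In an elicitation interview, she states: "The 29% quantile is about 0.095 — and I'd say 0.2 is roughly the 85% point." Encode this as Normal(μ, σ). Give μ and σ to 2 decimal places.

μ = 0.13, σ = 0.07

For Normal(μ,σ), the p-quantile is μ + z_p·σ. Here z_{0.29} = -0.5534, z_{0.85} = 1.036.
So 0.095 = μ − 0.5534σ and 0.2 = μ + 1.036σ.
Subtracting: σ = (0.2 − 0.095)/(1.036 − (-0.5534)) = 0.07.
Then μ = 0.095 − (-0.5534)·0.07 = 0.13.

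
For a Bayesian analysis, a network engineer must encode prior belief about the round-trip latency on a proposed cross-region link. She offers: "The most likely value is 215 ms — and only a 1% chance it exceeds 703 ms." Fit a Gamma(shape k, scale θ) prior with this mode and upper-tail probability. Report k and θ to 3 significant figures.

Gamma(k,θ) with k>1 has mode (k−1)θ, so θ = 215/(k−1).
Need P(X < 703) = 0.99 with θ tied to k this way. Start at k = 2, θ = 215: P(X<703) ≈ 0.838.
Too low — raise k to concentrate. Iterating converges to k ≈ 4.14.
Then θ = 215/(4.14−1) ≈ 68.5.

k ≈ 4.14, θ ≈ 68.5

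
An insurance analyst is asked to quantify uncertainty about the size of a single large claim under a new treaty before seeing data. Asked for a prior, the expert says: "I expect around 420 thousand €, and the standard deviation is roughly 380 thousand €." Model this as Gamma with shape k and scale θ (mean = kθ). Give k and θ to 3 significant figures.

For Gamma(k, scale θ): mean = kθ, variance = kθ², so CV = 1/√k.
CV = SD/mean = 380/420 = 0.9048, hence k = 1/CV² = 1.22.
Then θ = mean/k = 420/1.22 = 344.

k ≈ 1.22, θ ≈ 344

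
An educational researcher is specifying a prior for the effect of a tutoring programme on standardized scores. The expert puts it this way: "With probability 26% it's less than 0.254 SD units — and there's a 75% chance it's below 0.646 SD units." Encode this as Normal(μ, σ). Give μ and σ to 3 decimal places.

The p-quantile of Normal(μ,σ) is μ + z_p·σ, with z_{0.26} = -0.6433 and z_{0.75} = 0.6745.
Eliminate σ: μ = (z₂·x₁ − z₁·x₂)/(z₂ − z₁) = (0.6745·0.254 − (-0.6433)·0.646)/1.318 = 0.445.
Then σ = (x₂ − x₁)/(z₂ − z₁) = (0.646 − 0.254)/1.318 = 0.297.

μ = 0.445, σ = 0.297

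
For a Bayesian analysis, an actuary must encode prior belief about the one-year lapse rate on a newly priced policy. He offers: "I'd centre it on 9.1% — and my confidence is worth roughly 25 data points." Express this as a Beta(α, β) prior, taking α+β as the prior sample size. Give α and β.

α = 2.275, β = 22.725

Under the effective-sample-size interpretation, Beta(α, β) has prior mean α/(α+β) and prior sample size α+β.
So α+β = 25 and α/(α+β) = 0.091, giving α = 0.091·25 = 2.275 and β = 25 − 2.275 = 22.725.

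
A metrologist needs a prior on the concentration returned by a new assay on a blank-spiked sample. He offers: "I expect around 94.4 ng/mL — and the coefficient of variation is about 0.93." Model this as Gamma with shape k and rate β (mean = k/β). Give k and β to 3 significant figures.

k ≈ 1.16, β ≈ 0.0122

For Gamma(k, rate β): mean = k/β, variance = k/β², so CV = 1/√k.
CV = 0.93, hence k = 1/CV² = 1.16.
Then β = k/mean = 1.16/94.4 = 0.0122.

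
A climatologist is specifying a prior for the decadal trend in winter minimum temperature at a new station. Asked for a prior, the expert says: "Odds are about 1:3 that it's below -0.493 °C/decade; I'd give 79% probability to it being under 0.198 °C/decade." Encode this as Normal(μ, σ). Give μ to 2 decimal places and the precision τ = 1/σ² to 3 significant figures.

The p-quantile of Normal(μ,σ) is μ + z_p·σ, with z_{0.25} = -0.6745 and z_{0.79} = 0.8064.
Eliminate σ: μ = (z₂·x₁ − z₁·x₂)/(z₂ − z₁) = (0.8064·-0.493 − (-0.6745)·0.198)/1.481 = -0.18.
Then σ = (x₂ − x₁)/(z₂ − z₁) = (0.198 − -0.493)/1.481 = 0.47.
Precision τ = 1/σ² = 1/0.4666² = 4.59.

μ = -0.18, τ = 4.59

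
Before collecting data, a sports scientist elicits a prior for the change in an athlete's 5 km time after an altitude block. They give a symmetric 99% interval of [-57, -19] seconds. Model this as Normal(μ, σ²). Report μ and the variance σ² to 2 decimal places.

A symmetric 99% interval runs μ ± z·σ with z = 2.576.
Half-width = 19, so σ = 19/2.576 = 7.376 and σ² = 54.41.
μ is the interval midpoint, -38.00.

μ = -38.00, σ² = 54.41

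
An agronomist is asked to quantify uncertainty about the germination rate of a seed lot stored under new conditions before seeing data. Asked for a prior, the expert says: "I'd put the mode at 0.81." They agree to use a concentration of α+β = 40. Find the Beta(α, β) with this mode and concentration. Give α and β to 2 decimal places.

α = 31.78, β = 8.22

For α,β > 1 the Beta mode is (α−1)/(α+β−2). With α+β = 40, the mode is (α−1)/38.
Set (α−1)/38 = 0.81 → α = 1 + 0.81·38 = 31.78.
β = 40 − α = 8.22.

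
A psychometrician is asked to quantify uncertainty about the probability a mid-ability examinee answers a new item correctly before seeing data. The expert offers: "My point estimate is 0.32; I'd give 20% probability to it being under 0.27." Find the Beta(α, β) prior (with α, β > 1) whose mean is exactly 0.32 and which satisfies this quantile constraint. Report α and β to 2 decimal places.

α ≈ 20.14, β ≈ 42.80

With mean 0.32 fixed, write α = 0.32s, β = 0.68s where s = α+β.
Need P(θ < 0.27) = 0.2 under Beta(0.32s, 0.68s). Normal approximation: (q−m)/√(m(1−m)/s) ≈ z_{0.2} = -0.842, so s ≈ 0.32·0.68·(-0.842)²/(0.27−0.32)² = 61.7.
At s = 61.7: P(θ<0.27) ≈ 0.203. Adjusting to match 0.2 gives s ≈ 62.95.
So α = 0.32·62.95 ≈ 20.14, β = 0.68·62.95 ≈ 42.80.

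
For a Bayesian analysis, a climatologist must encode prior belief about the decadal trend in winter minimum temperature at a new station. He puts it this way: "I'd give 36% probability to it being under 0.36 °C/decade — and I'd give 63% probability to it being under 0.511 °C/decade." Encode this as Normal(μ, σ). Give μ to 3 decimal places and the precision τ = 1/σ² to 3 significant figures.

μ = 0.438, τ = 20.9

The p-quantile of Normal(μ,σ) is μ + z_p·σ, with z_{0.36} = -0.3585 and z_{0.63} = 0.3319.
Eliminate σ: μ = (z₂·x₁ − z₁·x₂)/(z₂ − z₁) = (0.3319·0.36 − (-0.3585)·0.511)/0.6903 = 0.438.
Then σ = (x₂ − x₁)/(z₂ − z₁) = (0.511 − 0.36)/0.6903 = 0.219.
Precision τ = 1/σ² = 1/0.2187² = 20.9.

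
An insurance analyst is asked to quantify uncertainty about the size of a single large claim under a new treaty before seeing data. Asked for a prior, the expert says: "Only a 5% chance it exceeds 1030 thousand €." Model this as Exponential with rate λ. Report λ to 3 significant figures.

λ ≈ 0.00291

P(T > 1030.0) = e^(−λ·1030.0) = 0.05, so λ = −ln(0.05)/1030.0 = 0.00291.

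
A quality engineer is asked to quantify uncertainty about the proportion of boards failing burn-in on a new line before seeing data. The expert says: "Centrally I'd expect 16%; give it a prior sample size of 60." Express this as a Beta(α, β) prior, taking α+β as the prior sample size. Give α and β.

α = 9.6, β = 50.4

Under the effective-sample-size interpretation, Beta(α, β) has prior mean α/(α+β) and prior sample size α+β.
So α+β = 60 and α/(α+β) = 0.16, giving α = 0.16·60 = 9.6 and β = 60 − 9.6 = 50.4.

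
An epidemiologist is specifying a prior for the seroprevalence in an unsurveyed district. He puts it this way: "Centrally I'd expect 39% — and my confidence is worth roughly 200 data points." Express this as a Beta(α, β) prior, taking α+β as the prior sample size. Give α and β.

Under the effective-sample-size interpretation, Beta(α, β) has prior mean α/(α+β) and prior sample size α+β.
So α+β = 200 and α/(α+β) = 0.39, giving α = 0.39·200 = 78 and β = 200 − 78 = 122.

α = 78, β = 122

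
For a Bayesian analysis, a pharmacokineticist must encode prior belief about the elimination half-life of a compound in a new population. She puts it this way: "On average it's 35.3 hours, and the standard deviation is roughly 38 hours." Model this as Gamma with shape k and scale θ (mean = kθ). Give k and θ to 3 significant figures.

For Gamma(k, scale θ): mean = kθ, variance = kθ², so CV = 1/√k.
CV = SD/mean = 38/35.3 = 1.076, hence k = 1/CV² = 0.863.
Then θ = mean/k = 35.3/0.863 = 40.9.

k ≈ 0.863, θ ≈ 40.9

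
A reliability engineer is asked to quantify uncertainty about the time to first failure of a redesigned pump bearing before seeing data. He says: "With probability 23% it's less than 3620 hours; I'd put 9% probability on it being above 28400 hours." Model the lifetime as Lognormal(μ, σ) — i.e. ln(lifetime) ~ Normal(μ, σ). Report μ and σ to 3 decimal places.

μ ≈ 8.926, σ ≈ 0.991

If T ~ Lognormal(μ,σ) then ln T ~ Normal(μ,σ), so the p-quantile of ln T is μ + z_p·σ.
ln(3620) = 8.194 and ln(28400) = 10.25; z_{0.23} = -0.7388, z_{0.91} = 1.341.
σ = (10.25 − 8.194)/(1.341 − (-0.7388)) = 0.991.
μ = 8.194 − (-0.7388)·0.991 = 8.926.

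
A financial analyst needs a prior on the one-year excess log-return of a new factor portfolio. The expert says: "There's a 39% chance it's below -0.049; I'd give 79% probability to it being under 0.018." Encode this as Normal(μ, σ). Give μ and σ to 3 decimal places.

The p-quantile of Normal(μ,σ) is μ + z_p·σ, with z_{0.39} = -0.2793 and z_{0.79} = 0.8064.
Eliminate σ: μ = (z₂·x₁ − z₁·x₂)/(z₂ − z₁) = (0.8064·-0.049 − (-0.2793)·0.018)/1.086 = -0.032.
Then σ = (x₂ − x₁)/(z₂ − z₁) = (0.018 − -0.049)/1.086 = 0.062.

μ = -0.032, σ = 0.062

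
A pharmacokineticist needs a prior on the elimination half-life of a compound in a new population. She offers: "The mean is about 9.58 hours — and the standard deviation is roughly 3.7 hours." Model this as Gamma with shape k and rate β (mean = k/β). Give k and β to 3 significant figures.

k ≈ 6.7, β ≈ 0.7

For Gamma(k, rate β): mean = k/β, variance = k/β², so CV = 1/√k.
CV = SD/mean = 3.7/9.58 = 0.3862, hence k = 1/CV² = 6.7.
Then β = k/mean = 6.7/9.58 = 0.7.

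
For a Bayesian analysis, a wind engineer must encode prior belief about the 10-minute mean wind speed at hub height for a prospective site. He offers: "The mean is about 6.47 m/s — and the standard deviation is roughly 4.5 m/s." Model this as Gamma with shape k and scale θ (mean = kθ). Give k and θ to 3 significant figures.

For Gamma(k, scale θ): mean = kθ, variance = kθ², so CV = 1/√k.
CV = SD/mean = 4.5/6.47 = 0.6955, hence k = 1/CV² = 2.07.
Then θ = mean/k = 6.47/2.07 = 3.13.

k ≈ 2.07, θ ≈ 3.13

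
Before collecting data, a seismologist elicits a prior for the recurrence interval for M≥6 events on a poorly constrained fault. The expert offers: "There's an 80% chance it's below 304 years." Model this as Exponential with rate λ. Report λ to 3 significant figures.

P(T < 304.0) = 1 − e^(−λ·304.0) = 0.8, so λ = −ln(1−0.8)/304.0 = −ln(0.2)/304.0 = 0.00529.

λ ≈ 0.00529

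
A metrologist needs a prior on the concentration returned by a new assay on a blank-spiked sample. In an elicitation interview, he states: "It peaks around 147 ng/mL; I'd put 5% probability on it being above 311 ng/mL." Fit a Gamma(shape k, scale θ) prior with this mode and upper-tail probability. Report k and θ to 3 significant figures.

Gamma(k,θ) with k>1 has mode (k−1)θ, so θ = 147/(k−1).
Need P(X < 311) = 0.95 with θ tied to k this way. Start at k = 2, θ = 147: P(X<311) ≈ 0.624.
Too low — raise k to concentrate. Iterating converges to k ≈ 5.92.
Then θ = 147/(5.92−1) ≈ 29.9.

k ≈ 5.92, θ ≈ 29.9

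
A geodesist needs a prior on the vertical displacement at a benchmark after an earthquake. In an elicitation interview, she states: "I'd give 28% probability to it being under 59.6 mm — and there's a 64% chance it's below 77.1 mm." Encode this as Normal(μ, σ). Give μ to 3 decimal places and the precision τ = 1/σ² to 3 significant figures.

μ = 70.436, τ = 0.00289

For Normal(μ,σ), the p-quantile is μ + z_p·σ. Here z_{0.28} = -0.5828, z_{0.64} = 0.3585.
So 59.6 = μ − 0.5828σ and 77.1 = μ + 0.3585σ.
Subtracting: σ = (77.1 − 59.6)/(0.3585 − (-0.5828)) = 18.591.
Then μ = 59.6 − (-0.5828)·18.591 = 70.436.
Precision τ = 1/σ² = 1/18.59² = 0.00289.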